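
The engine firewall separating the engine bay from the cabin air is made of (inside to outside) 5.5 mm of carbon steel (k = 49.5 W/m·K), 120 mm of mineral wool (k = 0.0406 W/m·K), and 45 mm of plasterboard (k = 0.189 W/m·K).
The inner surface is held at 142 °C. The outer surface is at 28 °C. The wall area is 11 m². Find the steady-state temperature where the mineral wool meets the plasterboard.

Treating each layer as a thermal resistance in series:
R_carbon steel = L/(kA) = 0.0055/(49.5×11) = 1.01×10^-5 K/W
R_mineral wool = L/(kA) = 0.12/(0.0406×11) = 0.2687 K/W
R_plasterboard = L/(kA) = 0.045/(0.189×11) = 0.02165 K/W
R_total = 0.2904 K/W;  Q = ΔT/R_total = 114/0.2904 = 392.6 W
T_interface = T_inner − Q·ΣR(inner→interface) = 142 − 393×0.2687

T ≈ 36.5 °C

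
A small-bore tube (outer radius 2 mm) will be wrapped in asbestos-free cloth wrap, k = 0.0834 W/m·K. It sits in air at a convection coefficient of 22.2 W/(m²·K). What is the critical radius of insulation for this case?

For a cylinder r_cr = k/h = 0.0834/22.2
r_cr = 3.76 mm; since the bare radius (2 mm) is below r_cr, adding a thin layer of insulation will *increase* heat loss.

r_cr ≈ 3.76 mm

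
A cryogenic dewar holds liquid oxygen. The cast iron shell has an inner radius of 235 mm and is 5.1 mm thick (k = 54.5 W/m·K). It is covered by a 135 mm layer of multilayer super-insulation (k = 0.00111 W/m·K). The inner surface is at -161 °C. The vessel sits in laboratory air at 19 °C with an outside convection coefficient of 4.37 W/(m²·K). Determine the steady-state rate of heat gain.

Q ≈ 1.67 W

Radial (spherical) resistances in series:
R_cast iron shell = (1/0.235 − 1/0.2401)/(4π×54.5) = 1.32×10^-4 K/W
R_multilayer super-insulation = (1/0.2401 − 1/0.3751)/(4π×0.00111) = 107.5 K/W
R_outer film = 1/(h·4πr_o²) = 1/(4.37×4π×0.3751²) = 0.1294 K/W
R_total = 107.6 K/W
Q = ΔT/R_total = 180/107.6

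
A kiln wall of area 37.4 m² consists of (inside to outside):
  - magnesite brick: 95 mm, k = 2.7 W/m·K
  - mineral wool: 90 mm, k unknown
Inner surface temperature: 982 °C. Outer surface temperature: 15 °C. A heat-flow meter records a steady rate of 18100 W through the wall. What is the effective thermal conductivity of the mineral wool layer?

Thermal resistances in series:
R_magnesite brick = L/(kA) = 0.095/(2.7×37.4) = 9.408×10^-4 K/W
Sum of known resistances R_other = 9.408×10^-4 K/W
Total R = ΔT/Q = 967/18100 = 0.05343 K/W
R_mineral wool = R_total − R_other = 0.05248 K/W
k = L/(R·A) = 0.09/(0.05248×37.4)

k ≈ 0.0458 W/(m·K)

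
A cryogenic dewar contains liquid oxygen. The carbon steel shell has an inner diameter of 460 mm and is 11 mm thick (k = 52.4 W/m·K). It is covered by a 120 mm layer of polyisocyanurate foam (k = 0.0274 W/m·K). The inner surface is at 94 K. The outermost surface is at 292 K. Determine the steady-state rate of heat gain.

Q ≈ 49.4 W

Radial (spherical) resistances in series:
R_carbon steel shell = (1/0.23 − 1/0.241)/(4π×52.4) = 3.014×10^-4 K/W
R_polyisocyanurate foam = (1/0.241 − 1/0.361)/(4π×0.0274) = 4.006 K/W
R_total = 4.006 K/W
Q = ΔT/R_total = 198/4.006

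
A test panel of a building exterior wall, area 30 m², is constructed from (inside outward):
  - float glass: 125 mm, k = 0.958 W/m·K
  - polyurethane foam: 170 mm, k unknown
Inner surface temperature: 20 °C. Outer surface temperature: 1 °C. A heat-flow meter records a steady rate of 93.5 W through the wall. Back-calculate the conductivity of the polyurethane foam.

k ≈ 0.0285 W/(m·K)

Thermal resistances in series:
R_float glass = L/(kA) = 0.125/(0.958×30) = 0.004349 K/W
Sum of known resistances R_other = 0.004349 K/W
Total R = ΔT/Q = 19/93.5 = 0.2032 K/W
R_polyurethane foam = R_total − R_other = 0.1989 K/W
k = L/(R·A) = 0.17/(0.1989×30)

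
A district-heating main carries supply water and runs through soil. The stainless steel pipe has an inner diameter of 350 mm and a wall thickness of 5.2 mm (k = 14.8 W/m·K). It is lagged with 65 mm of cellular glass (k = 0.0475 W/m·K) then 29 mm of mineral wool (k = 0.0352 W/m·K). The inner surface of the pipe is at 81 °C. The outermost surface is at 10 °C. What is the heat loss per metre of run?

For a radial system each layer contributes R = ln(r_out/r_in)/(2πkL); films add R = 1/(hA).
R_stainless steel pipe wall = ln(180.2/175)/(2π×14.8×1) = 3.149×10^-4 K/W
R_cellular glass = ln(245.2/180.2)/(2π×0.0475×1) = 1.032 K/W
R_mineral wool = ln(274.2/245.2)/(2π×0.0352×1) = 0.5054 K/W
R_total = 1.538 K/W
Q = ΔT/R_total = 71/1.538

q′ ≈ 46.2 W/m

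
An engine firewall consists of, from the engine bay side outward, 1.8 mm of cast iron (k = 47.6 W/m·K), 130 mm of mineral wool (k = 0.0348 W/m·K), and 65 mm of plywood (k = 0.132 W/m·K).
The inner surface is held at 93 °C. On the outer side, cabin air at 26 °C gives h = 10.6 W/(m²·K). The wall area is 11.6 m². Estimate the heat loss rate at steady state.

Q ≈ 180 W

Using the resistance-network approach (series):
R_cast iron = L/(kA) = 0.0018/(47.6×11.6) = 3.26×10^-6 K/W
R_mineral wool = L/(kA) = 0.13/(0.0348×11.6) = 0.322 K/W
R_plywood = L/(kA) = 0.065/(0.132×11.6) = 0.04245 K/W
R_outer film = 1/(h_o·A) = 1/(10.6×11.6) = 0.008133 K/W
R_total = 0.3726 K/W
Q = ΔT / R_total = 67 / 0.3726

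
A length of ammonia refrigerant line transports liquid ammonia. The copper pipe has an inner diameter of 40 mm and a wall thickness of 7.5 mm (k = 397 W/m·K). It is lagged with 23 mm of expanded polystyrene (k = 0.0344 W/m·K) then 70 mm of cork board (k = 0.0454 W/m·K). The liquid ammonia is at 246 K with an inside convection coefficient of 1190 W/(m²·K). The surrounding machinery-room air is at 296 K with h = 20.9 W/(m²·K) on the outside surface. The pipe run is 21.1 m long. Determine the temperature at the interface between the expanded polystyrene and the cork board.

For a radial system each layer contributes R = ln(r_out/r_in)/(2πkL); films add R = 1/(hA).
R_inner film = 1/(h_i·2πr₁L) = 1/(1190×2π×0.02×21.1) = 3.169×10^-4 K/W
R_copper pipe wall = ln(27.5/20)/(2π×397×21.1) = 6.051×10^-6 K/W
R_expanded polystyrene = ln(50.5/27.5)/(2π×0.0344×21.1) = 0.1333 K/W
R_cork board = ln(120.5/50.5)/(2π×0.0454×21.1) = 0.1445 K/W
R_outer film = 1/(h_o·2πr_oL) = 1/(20.9×2π×0.1205×21.1) = 0.002995 K/W
R_total = 0.2811 K/W
Q = ΔT/R_total = 50/0.2811
Q = 178 W
T_interface = T_inner + Q·ΣR(inner→interface) = 246 + 178×0.1336

T ≈ 270 K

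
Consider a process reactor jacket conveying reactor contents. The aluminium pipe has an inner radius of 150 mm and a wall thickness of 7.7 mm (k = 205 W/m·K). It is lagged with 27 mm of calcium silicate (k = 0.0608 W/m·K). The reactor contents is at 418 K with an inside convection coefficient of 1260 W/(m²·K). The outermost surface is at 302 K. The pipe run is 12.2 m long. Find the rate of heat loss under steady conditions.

Q ≈ 3410 W

Radial resistances (cylindrical: R_cond = ln(r_o/r_i)/(2πkL), R_conv = 1/(h·2πrL)):
R_inner film = 1/(h_i·2πr₁L) = 1/(1260×2π×0.15×12.2) = 6.902×10^-5 K/W
R_aluminium pipe wall = ln(157.7/150)/(2π×205×12.2) = 3.186×10^-6 K/W
R_calcium silicate = ln(184.7/157.7)/(2π×0.0608×12.2) = 0.03391 K/W
R_total = 0.03398 K/W
Q = ΔT/R_total = 116/0.03398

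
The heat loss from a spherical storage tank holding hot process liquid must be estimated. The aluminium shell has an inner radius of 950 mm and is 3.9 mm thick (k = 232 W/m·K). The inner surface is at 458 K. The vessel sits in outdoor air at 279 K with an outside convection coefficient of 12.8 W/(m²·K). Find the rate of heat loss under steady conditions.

Spherical conduction: R = (1/r_in − 1/r_out)/(4πk) per layer; series-sum.
R_aluminium shell = (1/0.95 − 1/0.9539)/(4π×232) = 1.476×10^-6 K/W
R_outer film = 1/(h·4πr_o²) = 1/(12.8×4π×0.9539²) = 0.006832 K/W
R_total = 0.006834 K/W
Q = ΔT/R_total = 179/0.006834

Q ≈ 26200 W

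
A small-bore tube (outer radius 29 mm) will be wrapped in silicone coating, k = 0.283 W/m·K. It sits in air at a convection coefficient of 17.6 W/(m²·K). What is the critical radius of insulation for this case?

For a cylinder r_cr = k/h = 0.283/17.6
r_cr = 16.1 mm; since the bare radius (29 mm) is above r_cr, any added insulation will reduce heat loss.

r_cr ≈ 16.1 mm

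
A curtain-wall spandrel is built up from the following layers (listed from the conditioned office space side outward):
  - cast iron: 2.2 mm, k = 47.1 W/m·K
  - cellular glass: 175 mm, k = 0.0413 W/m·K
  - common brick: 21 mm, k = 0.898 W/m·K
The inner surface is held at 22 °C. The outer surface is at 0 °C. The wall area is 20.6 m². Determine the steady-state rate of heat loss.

Q ≈ 106 W

Model the wall as resistances in series:
R_cast iron = L/(kA) = 0.0022/(47.1×20.6) = 2.267×10^-6 K/W
R_cellular glass = L/(kA) = 0.175/(0.0413×20.6) = 0.2057 K/W
R_common brick = L/(kA) = 0.021/(0.898×20.6) = 0.001135 K/W
R_total = 0.2068 K/W
Q = ΔT / R_total = 22 / 0.2068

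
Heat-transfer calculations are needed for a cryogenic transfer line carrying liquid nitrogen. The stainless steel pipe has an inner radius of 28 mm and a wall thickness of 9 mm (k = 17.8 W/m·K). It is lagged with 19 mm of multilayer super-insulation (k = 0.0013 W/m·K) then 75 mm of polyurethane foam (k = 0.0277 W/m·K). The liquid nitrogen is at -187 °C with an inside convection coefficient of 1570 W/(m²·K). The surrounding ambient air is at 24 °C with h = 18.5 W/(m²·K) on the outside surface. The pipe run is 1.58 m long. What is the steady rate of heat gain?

For a radial system each layer contributes R = ln(r_out/r_in)/(2πkL); films add R = 1/(hA).
R_inner film = 1/(h_i·2πr₁L) = 1/(1570×2π×0.028×1.58) = 0.002291 K/W
R_stainless steel pipe wall = ln(37/28)/(2π×17.8×1.58) = 0.001577 K/W
R_multilayer super-insulation = ln(56/37)/(2π×0.0013×1.58) = 32.11 K/W
R_polyurethane foam = ln(131/56)/(2π×0.0277×1.58) = 3.09 K/W
R_outer film = 1/(h_o·2πr_oL) = 1/(18.5×2π×0.131×1.58) = 0.04156 K/W
R_total = 35.25 K/W
Q = ΔT/R_total = 211/35.25

Q ≈ 5.99 W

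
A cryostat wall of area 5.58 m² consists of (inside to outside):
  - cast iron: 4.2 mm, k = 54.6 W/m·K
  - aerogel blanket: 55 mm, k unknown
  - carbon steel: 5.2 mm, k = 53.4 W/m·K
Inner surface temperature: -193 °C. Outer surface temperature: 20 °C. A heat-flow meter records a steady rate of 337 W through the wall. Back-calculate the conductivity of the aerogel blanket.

k ≈ 0.0156 W/(m·K)

Treating each layer as a thermal resistance in series:
R_cast iron = L/(kA) = 0.0042/(54.6×5.58) = 1.379×10^-5 K/W
R_carbon steel = L/(kA) = 0.0052/(53.4×5.58) = 1.745×10^-5 K/W
Sum of known resistances R_other = 3.124×10^-5 K/W
Total R = ΔT/Q = 213/337 = 0.632 K/W
R_aerogel blanket = R_total − R_other = 0.632 K/W
k = L/(R·A) = 0.055/(0.632×5.58)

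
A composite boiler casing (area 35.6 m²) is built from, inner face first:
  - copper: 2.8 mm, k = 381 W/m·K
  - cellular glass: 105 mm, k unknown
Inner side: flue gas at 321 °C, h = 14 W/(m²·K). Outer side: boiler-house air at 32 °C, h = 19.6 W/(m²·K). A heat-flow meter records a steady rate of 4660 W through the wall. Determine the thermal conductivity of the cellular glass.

k ≈ 0.0504 W/(m·K)

Treating each layer as a thermal resistance in series:
R_inner film = 1/(h_i·A) = 1/(14×35.6) = 0.002006 K/W
R_copper = L/(kA) = 0.0028/(381×35.6) = 2.064×10^-7 K/W
R_outer film = 1/(h_o·A) = 1/(19.6×35.6) = 0.001433 K/W
Sum of known resistances R_other = 0.00344 K/W
Total R = ΔT/Q = 289/4660 = 0.06202 K/W
R_cellular glass = R_total − R_other = 0.05858 K/W
k = L/(R·A) = 0.105/(0.05858×35.6)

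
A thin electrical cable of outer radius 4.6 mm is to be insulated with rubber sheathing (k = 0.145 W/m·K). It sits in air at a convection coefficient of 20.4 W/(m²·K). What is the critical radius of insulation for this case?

r_cr ≈ 7.11 mm

For a cylinder r_cr = k/h = 0.145/20.4
r_cr = 7.11 mm; since the bare radius (4.6 mm) is below r_cr, adding a thin layer of insulation will *increase* heat loss.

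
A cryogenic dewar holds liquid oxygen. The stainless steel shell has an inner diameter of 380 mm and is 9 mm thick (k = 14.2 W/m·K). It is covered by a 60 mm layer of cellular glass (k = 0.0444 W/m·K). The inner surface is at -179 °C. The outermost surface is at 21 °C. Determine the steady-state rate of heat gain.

Q ≈ 95.8 W

Spherical conduction: R = (1/r_in − 1/r_out)/(4πk) per layer; series-sum.
R_stainless steel shell = (1/0.19 − 1/0.199)/(4π×14.2) = 0.001334 K/W
R_cellular glass = (1/0.199 − 1/0.259)/(4π×0.0444) = 2.086 K/W
R_total = 2.088 K/W
Q = ΔT/R_total = 200/2.088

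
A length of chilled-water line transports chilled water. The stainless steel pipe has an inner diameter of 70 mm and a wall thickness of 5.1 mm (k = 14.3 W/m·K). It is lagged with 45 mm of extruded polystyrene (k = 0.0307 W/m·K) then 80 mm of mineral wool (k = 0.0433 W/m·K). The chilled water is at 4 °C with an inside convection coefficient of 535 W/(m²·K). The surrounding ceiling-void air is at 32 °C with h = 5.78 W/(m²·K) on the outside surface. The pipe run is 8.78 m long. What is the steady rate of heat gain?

Treating each annulus and film as a series resistance:
R_inner film = 1/(h_i·2πr₁L) = 1/(535×2π×0.035×8.78) = 9.681×10^-4 K/W
R_stainless steel pipe wall = ln(40.1/35)/(2π×14.3×8.78) = 1.724×10^-4 K/W
R_extruded polystyrene = ln(85.1/40.1)/(2π×0.0307×8.78) = 0.4443 K/W
R_mineral wool = ln(165.1/85.1)/(2π×0.0433×8.78) = 0.2774 K/W
R_outer film = 1/(h_o·2πr_oL) = 1/(5.78×2π×0.1651×8.78) = 0.019 K/W
R_total = 0.7419 K/W
Q = ΔT/R_total = 28/0.7419

Q ≈ 37.7 W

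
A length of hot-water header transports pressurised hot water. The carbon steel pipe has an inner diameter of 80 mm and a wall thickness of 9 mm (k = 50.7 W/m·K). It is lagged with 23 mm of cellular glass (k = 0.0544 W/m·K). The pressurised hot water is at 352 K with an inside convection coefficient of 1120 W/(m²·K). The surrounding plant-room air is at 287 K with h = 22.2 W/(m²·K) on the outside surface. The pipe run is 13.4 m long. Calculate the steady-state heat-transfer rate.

Q ≈ 708 W

Per-layer cylindrical resistances, series-summed:
R_inner film = 1/(h_i·2πr₁L) = 1/(1120×2π×0.04×13.4) = 2.651×10^-4 K/W
R_carbon steel pipe wall = ln(49/40)/(2π×50.7×13.4) = 4.754×10^-5 K/W
R_cellular glass = ln(72/49)/(2π×0.0544×13.4) = 0.08402 K/W
R_outer film = 1/(h_o·2πr_oL) = 1/(22.2×2π×0.072×13.4) = 0.007431 K/W
R_total = 0.09177 K/W
Q = ΔT/R_total = 65/0.09177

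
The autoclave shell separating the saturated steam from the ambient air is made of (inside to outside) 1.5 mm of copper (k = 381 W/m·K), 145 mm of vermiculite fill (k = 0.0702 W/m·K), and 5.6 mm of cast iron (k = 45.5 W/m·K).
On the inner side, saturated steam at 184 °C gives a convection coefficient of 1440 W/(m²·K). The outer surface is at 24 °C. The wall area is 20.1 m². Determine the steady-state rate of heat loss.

Q ≈ 1560 W

Treating each layer as a thermal resistance in series:
R_inner film = 1/(h_i·A) = 1/(1440×20.1) = 3.455×10^-5 K/W
R_copper = L/(kA) = 0.0015/(381×20.1) = 1.959×10^-7 K/W
R_vermiculite fill = L/(kA) = 0.145/(0.0702×20.1) = 0.1028 K/W
R_cast iron = L/(kA) = 0.0056/(45.5×20.1) = 6.123×10^-6 K/W
R_total = 0.1028 K/W
Q = ΔT / R_total = 160 / 0.1028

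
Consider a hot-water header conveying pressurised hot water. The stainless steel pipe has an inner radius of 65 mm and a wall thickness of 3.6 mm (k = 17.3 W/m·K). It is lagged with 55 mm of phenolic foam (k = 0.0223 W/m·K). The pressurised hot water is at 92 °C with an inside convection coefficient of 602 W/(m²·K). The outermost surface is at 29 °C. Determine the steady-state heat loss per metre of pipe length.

Treating each annulus and film as a series resistance:
R_inner film = 1/(h_i·2πr₁L) = 1/(602×2π×0.065×1) = 0.004067 K/W
R_stainless steel pipe wall = ln(68.6/65)/(2π×17.3×1) = 4.959×10^-4 K/W
R_phenolic foam = ln(123.6/68.6)/(2π×0.0223×1) = 4.202 K/W
R_total = 4.207 K/W
Q = ΔT/R_total = 63/4.207

q′ ≈ 15 W/m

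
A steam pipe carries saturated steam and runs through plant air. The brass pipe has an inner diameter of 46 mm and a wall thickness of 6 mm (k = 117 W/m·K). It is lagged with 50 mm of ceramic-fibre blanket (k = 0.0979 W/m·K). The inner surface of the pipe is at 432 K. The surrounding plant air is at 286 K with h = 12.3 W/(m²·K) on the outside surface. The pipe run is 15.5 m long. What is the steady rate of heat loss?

Radial resistances (cylindrical: R_cond = ln(r_o/r_i)/(2πkL), R_conv = 1/(h·2πrL)):
R_brass pipe wall = ln(29/23)/(2π×117×15.5) = 2.034×10^-5 K/W
R_ceramic-fibre blanket = ln(79/29)/(2π×0.0979×15.5) = 0.1051 K/W
R_outer film = 1/(h_o·2πr_oL) = 1/(12.3×2π×0.079×15.5) = 0.01057 K/W
R_total = 0.1157 K/W
Q = ΔT/R_total = 146/0.1157

Q ≈ 1260 W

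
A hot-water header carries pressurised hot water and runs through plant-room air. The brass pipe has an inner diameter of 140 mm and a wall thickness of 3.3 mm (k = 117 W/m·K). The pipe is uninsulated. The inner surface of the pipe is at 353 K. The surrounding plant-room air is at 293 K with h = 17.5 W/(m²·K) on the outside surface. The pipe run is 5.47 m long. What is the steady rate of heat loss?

Treating each annulus and film as a series resistance:
R_brass pipe wall = ln(73.3/70)/(2π×117×5.47) = 1.146×10^-5 K/W
R_outer film = 1/(h_o·2πr_oL) = 1/(17.5×2π×0.0733×5.47) = 0.02268 K/W
R_total = 0.02269 K/W
Q = ΔT/R_total = 60/0.02269

Q ≈ 2640 W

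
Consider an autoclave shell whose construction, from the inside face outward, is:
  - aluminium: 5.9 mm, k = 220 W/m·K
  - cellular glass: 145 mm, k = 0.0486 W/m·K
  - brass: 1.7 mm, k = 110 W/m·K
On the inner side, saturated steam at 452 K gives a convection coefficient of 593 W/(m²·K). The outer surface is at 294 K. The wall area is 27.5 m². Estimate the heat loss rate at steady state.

Q ≈ 1460 W

Treating each layer as a thermal resistance in series:
R_inner film = 1/(h_i·A) = 1/(593×27.5) = 6.132×10^-5 K/W
R_aluminium = L/(kA) = 0.0059/(220×27.5) = 9.752×10^-7 K/W
R_cellular glass = L/(kA) = 0.145/(0.0486×27.5) = 0.1085 K/W
R_brass = L/(kA) = 0.0017/(110×27.5) = 5.62×10^-7 K/W
R_total = 0.1086 K/W
Q = ΔT / R_total = 158 / 0.1086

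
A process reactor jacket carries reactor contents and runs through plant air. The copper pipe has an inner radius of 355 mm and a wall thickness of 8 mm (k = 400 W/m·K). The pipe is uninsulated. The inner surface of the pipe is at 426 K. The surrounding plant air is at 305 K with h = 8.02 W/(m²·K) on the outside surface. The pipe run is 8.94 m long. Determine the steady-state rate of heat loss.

Per-layer cylindrical resistances, series-summed:
R_copper pipe wall = ln(363/355)/(2π×400×8.94) = 9.918×10^-7 K/W
R_outer film = 1/(h_o·2πr_oL) = 1/(8.02×2π×0.363×8.94) = 0.006115 K/W
R_total = 0.006116 K/W
Q = ΔT/R_total = 121/0.006116

Q ≈ 19800 W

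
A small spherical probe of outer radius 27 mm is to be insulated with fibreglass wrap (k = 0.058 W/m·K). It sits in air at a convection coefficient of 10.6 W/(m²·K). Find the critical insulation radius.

r_cr ≈ 10.9 mm

For a sphere r_cr = 2k/h = 2×0.058/10.6
r_cr = 10.9 mm; since the bare radius (27 mm) is above r_cr, any added insulation will reduce heat loss.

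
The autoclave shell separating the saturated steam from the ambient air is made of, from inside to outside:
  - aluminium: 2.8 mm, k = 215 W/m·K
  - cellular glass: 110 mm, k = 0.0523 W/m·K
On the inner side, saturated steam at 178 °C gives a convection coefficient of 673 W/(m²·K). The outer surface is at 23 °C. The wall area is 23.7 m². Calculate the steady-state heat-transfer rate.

Q ≈ 1750 W

Treating each layer as a thermal resistance in series:
R_inner film = 1/(h_i·A) = 1/(673×23.7) = 6.27×10^-5 K/W
R_aluminium = L/(kA) = 0.0028/(215×23.7) = 5.495×10^-7 K/W
R_cellular glass = L/(kA) = 0.11/(0.0523×23.7) = 0.08874 K/W
R_total = 0.08881 K/W
Q = ΔT / R_total = 155 / 0.08881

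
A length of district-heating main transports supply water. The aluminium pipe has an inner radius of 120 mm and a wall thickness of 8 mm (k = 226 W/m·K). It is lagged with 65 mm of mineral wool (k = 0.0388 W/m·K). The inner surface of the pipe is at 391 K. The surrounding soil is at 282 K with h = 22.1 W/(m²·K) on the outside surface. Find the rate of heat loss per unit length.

q′ ≈ 63.3 W/m

Radial resistances (cylindrical: R_cond = ln(r_o/r_i)/(2πkL), R_conv = 1/(h·2πrL)):
R_aluminium pipe wall = ln(128/120)/(2π×226×1) = 4.545×10^-5 K/W
R_mineral wool = ln(193/128)/(2π×0.0388×1) = 1.684 K/W
R_outer film = 1/(h_o·2πr_oL) = 1/(22.1×2π×0.193×1) = 0.03731 K/W
R_total = 1.722 K/W
Q = ΔT/R_total = 109/1.722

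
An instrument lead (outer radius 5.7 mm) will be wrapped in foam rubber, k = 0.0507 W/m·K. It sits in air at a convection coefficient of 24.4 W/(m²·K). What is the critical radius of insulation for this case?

r_cr ≈ 2.08 mm

For a cylinder r_cr = k/h = 0.0507/24.4
r_cr = 2.08 mm; since the bare radius (5.7 mm) is above r_cr, any added insulation will reduce heat loss.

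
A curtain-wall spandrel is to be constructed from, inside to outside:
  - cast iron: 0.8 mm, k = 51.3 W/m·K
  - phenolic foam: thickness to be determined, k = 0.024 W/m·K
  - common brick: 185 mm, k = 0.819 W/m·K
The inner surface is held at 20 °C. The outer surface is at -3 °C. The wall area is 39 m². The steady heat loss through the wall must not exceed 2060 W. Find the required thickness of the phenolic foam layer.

Series thermal resistances:
R_cast iron = L/(kA) = 0.0008/(51.3×39) = 3.999×10^-7 K/W
R_common brick = L/(kA) = 0.185/(0.819×39) = 0.005792 K/W
Sum of the known resistances R_other = 0.005792 K/W
Required total resistance R_tot = ΔT/Q_allow = 23/2060 = 0.01117 K/W
R_phenolic foam = R_tot − R_other = 0.005373 K/W
L = R·k·A = 0.005373×0.024×39

L ≈ 5.03 mm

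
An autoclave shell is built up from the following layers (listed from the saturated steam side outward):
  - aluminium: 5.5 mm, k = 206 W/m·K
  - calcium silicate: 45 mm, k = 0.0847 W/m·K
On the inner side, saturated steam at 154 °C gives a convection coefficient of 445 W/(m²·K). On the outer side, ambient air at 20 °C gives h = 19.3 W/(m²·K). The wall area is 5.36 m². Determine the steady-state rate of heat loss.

Q ≈ 1230 W

Thermal resistances in series:
R_inner film = 1/(h_i·A) = 1/(445×5.36) = 4.193×10^-4 K/W
R_aluminium = L/(kA) = 0.0055/(206×5.36) = 4.981×10^-6 K/W
R_calcium silicate = L/(kA) = 0.045/(0.0847×5.36) = 0.09912 K/W
R_outer film = 1/(h_o·A) = 1/(19.3×5.36) = 0.009667 K/W
R_total = 0.1092 K/W
Q = ΔT / R_total = 134 / 0.1092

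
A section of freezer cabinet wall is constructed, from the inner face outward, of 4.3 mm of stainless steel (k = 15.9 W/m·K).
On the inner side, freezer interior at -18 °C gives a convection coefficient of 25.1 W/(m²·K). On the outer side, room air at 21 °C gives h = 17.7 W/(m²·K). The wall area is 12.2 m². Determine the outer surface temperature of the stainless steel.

T ≈ -1.81 °C

Model the wall as resistances in series:
R_inner film = 1/(h_i·A) = 1/(25.1×12.2) = 0.003266 K/W
R_stainless steel = L/(kA) = 0.0043/(15.9×12.2) = 2.217×10^-5 K/W
R_outer film = 1/(h_o·A) = 1/(17.7×12.2) = 0.004631 K/W
R_total = 0.007919 K/W;  Q = ΔT/R_total = 39/0.007919 = 4925 W
T_interface = T_inner + Q·ΣR(inner→interface) = -18 + 4930×0.003288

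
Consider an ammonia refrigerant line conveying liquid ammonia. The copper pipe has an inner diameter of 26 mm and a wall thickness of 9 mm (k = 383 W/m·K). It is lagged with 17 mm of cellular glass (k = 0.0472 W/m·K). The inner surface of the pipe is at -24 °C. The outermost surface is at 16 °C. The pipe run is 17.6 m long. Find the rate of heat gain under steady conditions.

For a radial system each layer contributes R = ln(r_out/r_in)/(2πkL); films add R = 1/(hA).
R_copper pipe wall = ln(22/13)/(2π×383×17.6) = 1.242×10^-5 K/W
R_cellular glass = ln(39/22)/(2π×0.0472×17.6) = 0.1097 K/W
R_total = 0.1097 K/W
Q = ΔT/R_total = 40/0.1097

Q ≈ 365 W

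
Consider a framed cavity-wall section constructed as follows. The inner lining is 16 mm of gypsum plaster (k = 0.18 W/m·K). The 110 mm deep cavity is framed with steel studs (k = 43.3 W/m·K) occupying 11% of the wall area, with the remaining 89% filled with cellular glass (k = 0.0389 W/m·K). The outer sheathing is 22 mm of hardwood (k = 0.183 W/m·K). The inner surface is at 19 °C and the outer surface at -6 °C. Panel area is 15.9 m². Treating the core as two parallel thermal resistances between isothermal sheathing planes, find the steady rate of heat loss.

Q ≈ 1710 W

Sheathing layers in series; stud and cavity paths in parallel between them.
R_inner = 0.016/(0.18×15.9) = 0.00559 K/W
R_stud  = 0.11/(43.3×0.11×15.9) = 0.001452 K/W
R_cav   = 0.11/(0.0389×0.89×15.9) = 0.1998 K/W
1/R_core = 1/R_stud + 1/R_cav → R_core = 0.001442 K/W
R_outer = 0.022/(0.183×15.9) = 0.007561 K/W
R_total = 0.01459 K/W
Q = ΔT/R_total = 25/0.01459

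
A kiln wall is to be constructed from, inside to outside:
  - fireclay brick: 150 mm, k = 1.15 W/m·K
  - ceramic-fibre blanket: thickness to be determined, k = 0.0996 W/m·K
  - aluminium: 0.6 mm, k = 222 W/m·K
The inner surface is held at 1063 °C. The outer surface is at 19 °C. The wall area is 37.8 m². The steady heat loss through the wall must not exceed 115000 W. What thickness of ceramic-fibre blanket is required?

Treating each layer as a thermal resistance in series:
R_fireclay brick = L/(kA) = 0.15/(1.15×37.8) = 0.003451 K/W
R_aluminium = L/(kA) = 0.0006/(222×37.8) = 7.15×10^-8 K/W
Sum of the known resistances R_other = 0.003451 K/W
Required total resistance R_tot = ΔT/Q_allow = 1044/115000 = 0.009078 K/W
R_ceramic-fibre blanket = R_tot − R_other = 0.005628 K/W
L = R·k·A = 0.005628×0.0996×37.8

L ≈ 21.2 mm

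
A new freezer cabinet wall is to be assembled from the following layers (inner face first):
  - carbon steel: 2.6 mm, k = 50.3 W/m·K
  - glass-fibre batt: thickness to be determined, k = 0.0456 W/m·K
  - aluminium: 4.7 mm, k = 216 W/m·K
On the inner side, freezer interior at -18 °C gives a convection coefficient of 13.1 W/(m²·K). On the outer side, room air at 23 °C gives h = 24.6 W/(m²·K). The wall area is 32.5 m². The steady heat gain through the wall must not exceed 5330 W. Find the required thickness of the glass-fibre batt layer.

L ≈ 6.06 mm

Thermal resistances in series:
R_inner film = 1/(h_i·A) = 1/(13.1×32.5) = 0.002349 K/W
R_carbon steel = L/(kA) = 0.0026/(50.3×32.5) = 1.59×10^-6 K/W
R_aluminium = L/(kA) = 0.0047/(216×32.5) = 6.695×10^-7 K/W
R_outer film = 1/(h_o·A) = 1/(24.6×32.5) = 0.001251 K/W
Sum of the known resistances R_other = 0.003602 K/W
Required total resistance R_tot = ΔT/Q_allow = 41/5330 = 0.007692 K/W
R_glass-fibre batt = R_tot − R_other = 0.00409 K/W
L = R·k·A = 0.00409×0.0456×32.5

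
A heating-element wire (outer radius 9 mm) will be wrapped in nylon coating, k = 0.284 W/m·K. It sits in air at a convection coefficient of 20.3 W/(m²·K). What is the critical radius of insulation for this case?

r_cr ≈ 14 mm

For a cylinder r_cr = k/h = 0.284/20.3
r_cr = 14 mm; since the bare radius (9 mm) is below r_cr, adding a thin layer of insulation will *increase* heat loss.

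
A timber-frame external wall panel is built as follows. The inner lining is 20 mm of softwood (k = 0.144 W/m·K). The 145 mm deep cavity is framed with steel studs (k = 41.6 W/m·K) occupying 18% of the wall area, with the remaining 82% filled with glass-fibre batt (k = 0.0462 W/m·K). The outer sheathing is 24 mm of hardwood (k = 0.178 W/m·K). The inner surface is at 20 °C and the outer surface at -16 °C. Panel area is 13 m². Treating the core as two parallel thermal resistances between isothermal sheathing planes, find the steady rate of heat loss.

Q ≈ 1600 W

Sheathing layers in series; stud and cavity paths in parallel between them.
R_inner = 0.02/(0.144×13) = 0.01068 K/W
R_stud  = 0.145/(41.6×0.18×13) = 0.00149 K/W
R_cav   = 0.145/(0.0462×0.82×13) = 0.2944 K/W
1/R_core = 1/R_stud + 1/R_cav → R_core = 0.001482 K/W
R_outer = 0.024/(0.178×13) = 0.01037 K/W
R_total = 0.02254 K/W
Q = ΔT/R_total = 36/0.02254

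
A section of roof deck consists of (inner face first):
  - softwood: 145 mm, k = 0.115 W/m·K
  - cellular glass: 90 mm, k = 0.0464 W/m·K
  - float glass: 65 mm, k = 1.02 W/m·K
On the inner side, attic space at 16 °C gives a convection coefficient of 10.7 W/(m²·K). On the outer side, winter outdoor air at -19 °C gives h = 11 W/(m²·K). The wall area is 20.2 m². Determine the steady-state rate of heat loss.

Treating each layer as a thermal resistance in series:
R_inner film = 1/(h_i·A) = 1/(10.7×20.2) = 0.004627 K/W
R_softwood = L/(kA) = 0.145/(0.115×20.2) = 0.06242 K/W
R_cellular glass = L/(kA) = 0.09/(0.0464×20.2) = 0.09602 K/W
R_float glass = L/(kA) = 0.065/(1.02×20.2) = 0.003155 K/W
R_outer film = 1/(h_o·A) = 1/(11×20.2) = 0.0045 K/W
R_total = 0.1707 K/W
Q = ΔT / R_total = 35 / 0.1707

Q ≈ 205 W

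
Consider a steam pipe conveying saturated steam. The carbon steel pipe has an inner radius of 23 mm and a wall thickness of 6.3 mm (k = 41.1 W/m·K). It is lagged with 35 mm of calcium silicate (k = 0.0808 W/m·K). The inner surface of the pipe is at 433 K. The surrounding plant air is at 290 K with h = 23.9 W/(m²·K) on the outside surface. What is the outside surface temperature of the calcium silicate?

T ≈ 299 K

Radial resistances (cylindrical: R_cond = ln(r_o/r_i)/(2πkL), R_conv = 1/(h·2πrL)):
R_carbon steel pipe wall = ln(29.3/23)/(2π×41.1×1) = 9.375×10^-4 K/W
R_calcium silicate = ln(64.3/29.3)/(2π×0.0808×1) = 1.548 K/W
R_outer film = 1/(h_o·2πr_oL) = 1/(23.9×2π×0.0643×1) = 0.1036 K/W
R_total = 1.653 K/W
Q = ΔT/R_total = 143/1.653
Q = 86.5 W/m
T_interface = T_inner − Q·ΣR(inner→interface) = 433 − 86.5×1.549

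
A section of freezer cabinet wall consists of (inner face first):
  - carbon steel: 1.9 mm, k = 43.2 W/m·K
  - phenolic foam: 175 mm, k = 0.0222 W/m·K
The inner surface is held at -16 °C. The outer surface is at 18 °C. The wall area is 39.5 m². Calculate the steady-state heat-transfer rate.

Q ≈ 170 W

Series thermal resistances:
R_carbon steel = L/(kA) = 0.0019/(43.2×39.5) = 1.113×10^-6 K/W
R_phenolic foam = L/(kA) = 0.175/(0.0222×39.5) = 0.1996 K/W
R_total = 0.1996 K/W
Q = ΔT / R_total = 34 / 0.1996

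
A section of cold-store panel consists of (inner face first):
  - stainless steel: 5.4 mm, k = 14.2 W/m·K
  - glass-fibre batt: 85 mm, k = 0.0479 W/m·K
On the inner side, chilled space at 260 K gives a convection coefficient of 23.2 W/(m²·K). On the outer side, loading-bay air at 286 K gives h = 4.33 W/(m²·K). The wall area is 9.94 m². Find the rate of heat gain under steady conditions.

Using the resistance-network approach (series):
R_inner film = 1/(h_i·A) = 1/(23.2×9.94) = 0.004336 K/W
R_stainless steel = L/(kA) = 0.0054/(14.2×9.94) = 3.826×10^-5 K/W
R_glass-fibre batt = L/(kA) = 0.085/(0.0479×9.94) = 0.1785 K/W
R_outer film = 1/(h_o·A) = 1/(4.33×9.94) = 0.02323 K/W
R_total = 0.2061 K/W
Q = ΔT / R_total = 26 / 0.2061

Q ≈ 126 W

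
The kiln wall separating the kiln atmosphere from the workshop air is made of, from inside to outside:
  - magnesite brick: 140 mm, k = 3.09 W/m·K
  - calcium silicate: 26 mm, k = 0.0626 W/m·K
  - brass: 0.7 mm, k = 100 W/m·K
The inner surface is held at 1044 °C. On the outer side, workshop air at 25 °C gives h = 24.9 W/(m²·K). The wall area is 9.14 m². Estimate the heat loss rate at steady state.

Treating each layer as a thermal resistance in series:
R_magnesite brick = L/(kA) = 0.14/(3.09×9.14) = 0.004957 K/W
R_calcium silicate = L/(kA) = 0.026/(0.0626×9.14) = 0.04544 K/W
R_brass = L/(kA) = 0.0007/(100×9.14) = 7.659×10^-7 K/W
R_outer film = 1/(h_o·A) = 1/(24.9×9.14) = 0.004394 K/W
R_total = 0.05479 K/W
Q = ΔT / R_total = 1019 / 0.05479

Q ≈ 18600 W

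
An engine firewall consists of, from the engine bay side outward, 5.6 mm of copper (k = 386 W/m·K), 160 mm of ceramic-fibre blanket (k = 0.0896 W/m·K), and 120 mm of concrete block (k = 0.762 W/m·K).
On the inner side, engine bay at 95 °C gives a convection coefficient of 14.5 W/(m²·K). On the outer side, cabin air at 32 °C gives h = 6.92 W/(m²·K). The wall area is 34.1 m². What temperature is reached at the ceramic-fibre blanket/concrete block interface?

Using the resistance-network approach (series):
R_inner film = 1/(h_i·A) = 1/(14.5×34.1) = 0.002022 K/W
R_copper = L/(kA) = 0.0056/(386×34.1) = 4.254×10^-7 K/W
R_ceramic-fibre blanket = L/(kA) = 0.16/(0.0896×34.1) = 0.05237 K/W
R_concrete block = L/(kA) = 0.12/(0.762×34.1) = 0.004618 K/W
R_outer film = 1/(h_o·A) = 1/(6.92×34.1) = 0.004238 K/W
R_total = 0.06325 K/W;  Q = ΔT/R_total = 63/0.06325 = 996.1 W
T_interface = T_inner − Q·ΣR(inner→interface) = 95 − 996×0.05439

T ≈ 40.8 °C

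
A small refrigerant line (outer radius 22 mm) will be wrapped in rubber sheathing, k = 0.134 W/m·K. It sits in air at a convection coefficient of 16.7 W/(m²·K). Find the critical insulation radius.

r_cr ≈ 8.02 mm

For a cylinder r_cr = k/h = 0.134/16.7
r_cr = 8.02 mm; since the bare radius (22 mm) is above r_cr, any added insulation will reduce heat loss.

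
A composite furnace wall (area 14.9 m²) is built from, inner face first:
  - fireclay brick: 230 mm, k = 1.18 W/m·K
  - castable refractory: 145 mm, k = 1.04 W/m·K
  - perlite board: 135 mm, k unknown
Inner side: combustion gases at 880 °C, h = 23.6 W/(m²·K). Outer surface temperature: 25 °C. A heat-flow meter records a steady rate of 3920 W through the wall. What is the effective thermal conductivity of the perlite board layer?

Thermal resistances in series:
R_inner film = 1/(h_i·A) = 1/(23.6×14.9) = 0.002844 K/W
R_fireclay brick = L/(kA) = 0.23/(1.18×14.9) = 0.01308 K/W
R_castable refractory = L/(kA) = 0.145/(1.04×14.9) = 0.009357 K/W
Sum of known resistances R_other = 0.02528 K/W
Total R = ΔT/Q = 855/3920 = 0.2181 K/W
R_perlite board = R_total − R_other = 0.1928 K/W
k = L/(R·A) = 0.135/(0.1928×14.9)

k ≈ 0.047 W/(m·K)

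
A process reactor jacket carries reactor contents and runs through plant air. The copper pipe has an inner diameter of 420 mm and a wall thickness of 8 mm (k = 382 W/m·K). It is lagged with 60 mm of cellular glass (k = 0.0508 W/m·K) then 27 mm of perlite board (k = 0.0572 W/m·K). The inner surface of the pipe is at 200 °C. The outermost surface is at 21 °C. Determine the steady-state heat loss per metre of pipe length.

q′ ≈ 176 W/m

Per-layer cylindrical resistances, series-summed:
R_copper pipe wall = ln(218/210)/(2π×382×1) = 1.558×10^-5 K/W
R_cellular glass = ln(278/218)/(2π×0.0508×1) = 0.7617 K/W
R_perlite board = ln(305/278)/(2π×0.0572×1) = 0.2579 K/W
R_total = 1.02 K/W
Q = ΔT/R_total = 179/1.02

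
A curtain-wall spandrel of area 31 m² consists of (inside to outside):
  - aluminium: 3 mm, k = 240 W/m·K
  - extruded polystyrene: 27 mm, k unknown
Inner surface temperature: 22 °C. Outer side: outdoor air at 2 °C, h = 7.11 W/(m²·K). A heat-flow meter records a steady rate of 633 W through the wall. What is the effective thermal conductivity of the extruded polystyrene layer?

k ≈ 0.0322 W/(m·K)

Using the resistance-network approach (series):
R_aluminium = L/(kA) = 0.003/(240×31) = 4.032×10^-7 K/W
R_outer film = 1/(h_o·A) = 1/(7.11×31) = 0.004537 K/W
Sum of known resistances R_other = 0.004537 K/W
Total R = ΔT/Q = 20/633 = 0.0316 K/W
R_extruded polystyrene = R_total − R_other = 0.02706 K/W
k = L/(R·A) = 0.027/(0.02706×31)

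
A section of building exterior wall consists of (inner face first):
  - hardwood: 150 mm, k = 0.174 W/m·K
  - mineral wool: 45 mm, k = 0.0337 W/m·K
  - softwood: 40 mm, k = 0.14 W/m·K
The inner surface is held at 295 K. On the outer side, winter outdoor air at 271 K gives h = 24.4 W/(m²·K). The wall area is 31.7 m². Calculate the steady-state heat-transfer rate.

Q ≈ 301 W

Treating each layer as a thermal resistance in series:
R_hardwood = L/(kA) = 0.15/(0.174×31.7) = 0.02719 K/W
R_mineral wool = L/(kA) = 0.045/(0.0337×31.7) = 0.04212 K/W
R_softwood = L/(kA) = 0.04/(0.14×31.7) = 0.009013 K/W
R_outer film = 1/(h_o·A) = 1/(24.4×31.7) = 0.001293 K/W
R_total = 0.07962 K/W
Q = ΔT / R_total = 24 / 0.07962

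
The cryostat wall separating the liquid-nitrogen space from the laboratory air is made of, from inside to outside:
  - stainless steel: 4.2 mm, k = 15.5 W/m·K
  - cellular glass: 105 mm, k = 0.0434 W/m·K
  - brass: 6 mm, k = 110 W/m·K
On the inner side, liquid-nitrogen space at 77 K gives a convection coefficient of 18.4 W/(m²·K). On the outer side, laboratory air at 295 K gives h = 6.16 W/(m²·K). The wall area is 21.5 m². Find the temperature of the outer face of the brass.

Model the wall as resistances in series:
R_inner film = 1/(h_i·A) = 1/(18.4×21.5) = 0.002528 K/W
R_stainless steel = L/(kA) = 0.0042/(15.5×21.5) = 1.26×10^-5 K/W
R_cellular glass = L/(kA) = 0.105/(0.0434×21.5) = 0.1125 K/W
R_brass = L/(kA) = 0.006/(110×21.5) = 2.537×10^-6 K/W
R_outer film = 1/(h_o·A) = 1/(6.16×21.5) = 0.007551 K/W
R_total = 0.1226 K/W;  Q = ΔT/R_total = 218/0.1226 = 1778 W
T_interface = T_inner + Q·ΣR(inner→interface) = 77 + 1780×0.1151

T ≈ 282 K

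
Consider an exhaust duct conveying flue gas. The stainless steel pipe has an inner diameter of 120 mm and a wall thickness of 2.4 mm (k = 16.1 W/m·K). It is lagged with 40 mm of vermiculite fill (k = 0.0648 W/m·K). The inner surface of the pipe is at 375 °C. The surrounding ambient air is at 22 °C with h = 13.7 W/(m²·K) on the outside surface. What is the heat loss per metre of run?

Radial resistances (cylindrical: R_cond = ln(r_o/r_i)/(2πkL), R_conv = 1/(h·2πrL)):
R_stainless steel pipe wall = ln(62.4/60)/(2π×16.1×1) = 3.877×10^-4 K/W
R_vermiculite fill = ln(102.4/62.4)/(2π×0.0648×1) = 1.217 K/W
R_outer film = 1/(h_o·2πr_oL) = 1/(13.7×2π×0.1024×1) = 0.1134 K/W
R_total = 1.33 K/W
Q = ΔT/R_total = 353/1.33

q′ ≈ 265 W/m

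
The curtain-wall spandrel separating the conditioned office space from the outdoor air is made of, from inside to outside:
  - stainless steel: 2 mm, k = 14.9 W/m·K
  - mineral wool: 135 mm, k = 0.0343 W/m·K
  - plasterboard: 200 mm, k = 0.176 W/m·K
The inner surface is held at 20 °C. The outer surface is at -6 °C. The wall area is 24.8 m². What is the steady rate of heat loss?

Using the resistance-network approach (series):
R_stainless steel = L/(kA) = 0.002/(14.9×24.8) = 5.412×10^-6 K/W
R_mineral wool = L/(kA) = 0.135/(0.0343×24.8) = 0.1587 K/W
R_plasterboard = L/(kA) = 0.2/(0.176×24.8) = 0.04582 K/W
R_total = 0.2045 K/W
Q = ΔT / R_total = 26 / 0.2045

Q ≈ 127 W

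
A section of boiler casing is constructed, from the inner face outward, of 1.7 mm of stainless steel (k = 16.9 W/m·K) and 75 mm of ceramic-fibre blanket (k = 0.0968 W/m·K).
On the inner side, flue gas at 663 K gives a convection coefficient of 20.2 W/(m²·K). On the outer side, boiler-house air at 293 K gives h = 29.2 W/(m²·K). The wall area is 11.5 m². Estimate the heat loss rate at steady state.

Q ≈ 4960 W

Thermal resistances in series:
R_inner film = 1/(h_i·A) = 1/(20.2×11.5) = 0.004305 K/W
R_stainless steel = L/(kA) = 0.0017/(16.9×11.5) = 8.747×10^-6 K/W
R_ceramic-fibre blanket = L/(kA) = 0.075/(0.0968×11.5) = 0.06737 K/W
R_outer film = 1/(h_o·A) = 1/(29.2×11.5) = 0.002978 K/W
R_total = 0.07466 K/W
Q = ΔT / R_total = 370 / 0.07466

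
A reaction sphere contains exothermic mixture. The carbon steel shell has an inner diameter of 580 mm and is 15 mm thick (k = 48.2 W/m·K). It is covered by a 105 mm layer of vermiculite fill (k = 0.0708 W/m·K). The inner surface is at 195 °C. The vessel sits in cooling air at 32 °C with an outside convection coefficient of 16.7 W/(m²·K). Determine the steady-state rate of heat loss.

For a spherical shell R = (1/r₁ − 1/r₂)/(4πk); film R = 1/(h·4πr²). In series:
R_carbon steel shell = (1/0.29 − 1/0.305)/(4π×48.2) = 2.8×10^-4 K/W
R_vermiculite fill = (1/0.305 − 1/0.41)/(4π×0.0708) = 0.9438 K/W
R_outer film = 1/(h·4πr_o²) = 1/(16.7×4π×0.41²) = 0.02835 K/W
R_total = 0.9724 K/W
Q = ΔT/R_total = 163/0.9724

Q ≈ 168 W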